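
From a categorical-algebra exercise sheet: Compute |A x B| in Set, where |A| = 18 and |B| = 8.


In Set, the product A x B is the Cartesian product.
By the universal property, |A x B| = |A| * |B|.
|A x B| = 18 * 8 = 144

144


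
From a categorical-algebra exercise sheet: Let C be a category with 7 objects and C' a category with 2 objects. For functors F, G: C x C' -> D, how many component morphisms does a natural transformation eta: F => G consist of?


A natural transformation eta: F => G assigns one component morphism per
object of the domain category.
The domain is the product category C x C', so
|Ob(C x C')| = |Ob(C)| * |Ob(C')| = 7 * 2 = 14.
Therefore eta has 14 component morphisms.

14


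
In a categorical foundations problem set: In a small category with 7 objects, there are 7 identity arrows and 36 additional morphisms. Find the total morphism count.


Each object has an identity morphism, giving 7 identities.
Adding the 36 non-identity morphisms:
Total = 7 + 36 = 43

43


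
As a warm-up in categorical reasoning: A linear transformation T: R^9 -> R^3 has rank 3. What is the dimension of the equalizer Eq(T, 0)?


The equalizer of f and the zero map is ker(f).
By the rank-nullity theorem: dim(ker(f)) = dim(domain) - rank(f).
dim(ker(f)) = 9 - 3 = 6

6


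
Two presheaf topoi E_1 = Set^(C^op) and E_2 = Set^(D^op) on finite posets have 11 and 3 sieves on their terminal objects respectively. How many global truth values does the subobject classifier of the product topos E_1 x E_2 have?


In a product of presheaf topoi E_1 x E_2, the subobject classifier
is Omega = Omega_1 x Omega_2 (componentwise), so
|Omega(top)| = |Omega_1(top_1)| * |Omega_2(top_2)|.
= 11 * 3 = 33.

33


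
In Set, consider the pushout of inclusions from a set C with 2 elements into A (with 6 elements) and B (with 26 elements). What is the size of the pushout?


The pushout A +_C B identifies the images of C in A and B.
|A +_C B| = |A| + |B| - |C| (for injections).
= 6 + 26 - 2 = 30

30


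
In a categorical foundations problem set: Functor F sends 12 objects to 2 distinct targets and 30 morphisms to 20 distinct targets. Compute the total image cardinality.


The image of F consists of distinct objects and distinct morphisms.
|Im(F)| on objects = 2
|Im(F)| on morphisms = 20
Total image cardinality = 2 + 20 = 22

22


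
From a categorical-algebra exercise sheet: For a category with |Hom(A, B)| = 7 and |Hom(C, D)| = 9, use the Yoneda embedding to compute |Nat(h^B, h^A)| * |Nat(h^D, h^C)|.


By the Yoneda lemma, Nat(h^B, h^A) is isomorphic to Hom(A, B),
so |Nat(h^B, h^A)| = |Hom(A, B)| and |Nat(h^D, h^C)| = |Hom(C, D)|.
|Hom(A, B)| = 7, |Hom(C, D)| = 9.
|Nat(h^B, h^A) x Nat(h^D, h^C)| = 7 * 9 = 63

63


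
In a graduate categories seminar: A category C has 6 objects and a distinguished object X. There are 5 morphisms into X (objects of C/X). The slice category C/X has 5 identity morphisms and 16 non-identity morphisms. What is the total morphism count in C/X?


In the slice category C/X, objects are morphisms to X.
Identity morphisms: 5 (one per object of C/X).
Non-identity morphisms: 16.
Total = 5 + 16 = 21

21


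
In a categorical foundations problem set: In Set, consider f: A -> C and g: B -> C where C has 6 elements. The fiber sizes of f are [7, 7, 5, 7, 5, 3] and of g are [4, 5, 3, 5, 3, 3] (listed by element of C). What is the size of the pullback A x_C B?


The pullback A x_C B consists of pairs (a, b) with f(a) = g(b).
For each element c in C, the fiber product has |f^-1(c)| * |g^-1(c)| elements.
Summing over C: 7 * 4 + 7 * 5 + 5 * 3 + 7 * 5 + 5 * 3 + 3 * 3
= 28 + 35 + 15 + 35 + 15 + 9 = 137

137


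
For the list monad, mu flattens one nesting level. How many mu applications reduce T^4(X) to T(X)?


Each application of mu: T^2 -> T removes one layer of nesting.
Starting at depth 4 (i.e., T^4(X)), we need to reach T(X).
Number of mu applications = 4 - 1 = 3

3


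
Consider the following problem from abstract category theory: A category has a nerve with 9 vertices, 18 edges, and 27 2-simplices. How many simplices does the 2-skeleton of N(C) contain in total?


The 2-skeleton of the nerve N(C) consists of simplices in dimensions 0, 1, 2:
  |N(C)_0| = 9 (objects)
  |N(C)_1| = 18 (morphisms)
  |N(C)_2| = 27 (composable pairs)
Total = 9 + 18 + 27 = 54

54


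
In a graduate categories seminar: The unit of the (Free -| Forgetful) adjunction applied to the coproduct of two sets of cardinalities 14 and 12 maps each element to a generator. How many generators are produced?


The unit eta_X: X -> U(F(X)) of the Free-Forgetful adjunction
maps each element of X to a generator of F(X). For X = S + T (disjoint
union in Set), |S + T| = |S| + |T|.
Total mappings = 14 + 12 = 26.

26


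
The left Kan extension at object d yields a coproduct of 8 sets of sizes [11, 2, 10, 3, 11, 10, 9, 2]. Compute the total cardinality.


Pointwise, the left Kan extension (Lan_F H)(d) is the colimit, indexed
by the comma category (F downarrow d), of H composed with the
projection (F downarrow d) -> C. Here that colimit is given
as a coproduct (disjoint union) of sets, so its cardinality is the
sum of the sizes of the summands.
Coproduct of sets with sizes: 11 + 2 + 10 + 3 + 11 + 10 + 9 + 2
= 58

58


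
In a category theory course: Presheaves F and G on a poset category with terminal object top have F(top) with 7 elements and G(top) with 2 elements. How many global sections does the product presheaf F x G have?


Global sections of a presheaf on a poset with terminal top satisfy
Gamma(H) ~ H(top). Presheaves admit pointwise products, so
(F x G)(top) = F(top) x G(top) (Cartesian product).
|Gamma(F x G)| = |F(top)| * |G(top)| = 7 * 2 = 14.

14


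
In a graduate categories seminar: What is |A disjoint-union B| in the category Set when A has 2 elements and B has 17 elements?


In Set, the coproduct A + B is the disjoint union.
|A + B| = |A| + |B| = 2 + 17 = 19

19


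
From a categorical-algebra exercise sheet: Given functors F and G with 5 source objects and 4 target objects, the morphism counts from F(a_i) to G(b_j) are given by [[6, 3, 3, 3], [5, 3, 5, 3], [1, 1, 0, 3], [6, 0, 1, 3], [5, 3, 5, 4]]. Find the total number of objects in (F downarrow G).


Objects of (F downarrow G) are triples (a, b, h: F(a)->G(b)).
The count equals the sum of all entries in the hom-matrix.
sum(row 0) = 15
sum(row 1) = 16
sum(row 2) = 5
sum(row 3) = 10
sum(row 4) = 17
Grand total = 63

63


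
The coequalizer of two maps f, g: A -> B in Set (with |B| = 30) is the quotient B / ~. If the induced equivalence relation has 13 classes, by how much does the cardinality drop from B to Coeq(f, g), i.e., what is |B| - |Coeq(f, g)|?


The coequalizer Coeq(f, g) = B / ~ has one element per equivalence class.
|B| = 30, |Coeq(f, g)| = 13.
|B| - |Coeq(f, g)| = 30 - 13 = 17.

17


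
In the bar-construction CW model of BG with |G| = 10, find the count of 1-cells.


In the bar-construction CW model of BG, the n-cells are indexed by
n-tuples [g_1|...|g_n] of non-identity elements of G (degenerate
simplices with some g_i = e do not contribute cells), so there are
(|G| - 1)^n n-cells.
For dim = 1 with |G| = 10:
cells = (10 - 1)^1 = 9^1 = 9

9


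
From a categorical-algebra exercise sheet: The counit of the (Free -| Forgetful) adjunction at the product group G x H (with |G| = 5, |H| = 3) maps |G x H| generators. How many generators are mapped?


The counit epsilon_K: F(U(K)) -> K of the Free-Forgetful adjunction
maps |K| generators of F(U(K)) into K. For K = G x H (the product group),
|G x H| = |G| * |H|.
Total generators mapped = 5 * 3 = 15.

15


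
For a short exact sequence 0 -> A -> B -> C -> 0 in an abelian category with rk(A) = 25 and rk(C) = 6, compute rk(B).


For a short exact sequence 0 -> A -> B -> C -> 0,
rank is additive: rank(B) = rank(A) + rank(C).
rank(B) = 25 + 6 = 31

31


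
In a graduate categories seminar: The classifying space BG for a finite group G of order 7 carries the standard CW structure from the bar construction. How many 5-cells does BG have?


In the bar-construction CW model of BG, the n-cells are indexed by
n-tuples [g_1|...|g_n] of non-identity elements of G (degenerate
simplices with some g_i = e do not contribute cells), so there are
(|G| - 1)^n n-cells.
For dim = 5 with |G| = 7:
cells = (7 - 1)^5 = 6^5 = 7776

7776


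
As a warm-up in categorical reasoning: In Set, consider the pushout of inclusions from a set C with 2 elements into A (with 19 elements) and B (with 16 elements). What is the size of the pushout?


The pushout A +_C B identifies the images of C in A and B.
|A +_C B| = |A| + |B| - |C| (for injections).
= 19 + 16 - 2 = 33

33


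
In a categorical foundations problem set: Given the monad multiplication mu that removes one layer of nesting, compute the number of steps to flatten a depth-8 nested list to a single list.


Each application of mu: T^2 -> T removes one layer of nesting.
Starting at depth 8 (i.e., T^8(X)), we need to reach T(X).
Number of mu applications = 8 - 1 = 7

7


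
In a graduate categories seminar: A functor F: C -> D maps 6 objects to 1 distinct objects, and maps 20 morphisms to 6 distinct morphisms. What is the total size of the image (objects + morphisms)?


The image of F consists of distinct objects and distinct morphisms.
|Im(F)| on objects = 1
|Im(F)| on morphisms = 6
Total image cardinality = 1 + 6 = 7

7


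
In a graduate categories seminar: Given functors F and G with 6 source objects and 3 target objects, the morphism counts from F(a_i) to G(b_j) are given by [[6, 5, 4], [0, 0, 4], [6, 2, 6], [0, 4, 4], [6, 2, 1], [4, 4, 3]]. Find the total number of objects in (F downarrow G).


Objects of (F downarrow G) are triples (a, b, h: F(a)->G(b)).
The count equals the sum of all entries in the hom-matrix.
sum(row 0) = 15
sum(row 1) = 4
sum(row 2) = 14
sum(row 3) = 8
sum(row 4) = 9
sum(row 5) = 11
Grand total = 61

61


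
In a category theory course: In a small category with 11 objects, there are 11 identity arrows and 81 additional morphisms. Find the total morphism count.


Each object has an identity morphism, giving 11 identities.
Adding the 81 non-identity morphisms:
Total = 11 + 81 = 92

92


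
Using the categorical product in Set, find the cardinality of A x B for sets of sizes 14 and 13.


In Set, the product A x B is the Cartesian product.
By the universal property, |A x B| = |A| * |B|.
|A x B| = 14 * 13 = 182

182


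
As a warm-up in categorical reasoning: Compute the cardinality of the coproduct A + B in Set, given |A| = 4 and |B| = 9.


In Set, the coproduct A + B is the disjoint union.
|A + B| = |A| + |B| = 4 + 9 = 13

13


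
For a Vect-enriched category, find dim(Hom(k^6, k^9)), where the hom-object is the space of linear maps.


In Vect-enriched categories, Hom(k^n, k^m) is the space of m x n matrices.
dim(Hom(k^6, k^9)) = 9 * 6 = 54

54


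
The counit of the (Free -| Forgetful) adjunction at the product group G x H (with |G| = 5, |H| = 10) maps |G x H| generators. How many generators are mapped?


The counit epsilon_K: F(U(K)) -> K of the Free-Forgetful adjunction
maps |K| generators of F(U(K)) into K. For K = G x H (the product group),
|G x H| = |G| * |H|.
Total generators mapped = 5 * 10 = 50.

50


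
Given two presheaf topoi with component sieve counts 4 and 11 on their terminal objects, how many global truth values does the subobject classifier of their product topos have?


In a product of presheaf topoi E_1 x E_2, the subobject classifier
is Omega = Omega_1 x Omega_2 (componentwise), so
|Omega(top)| = |Omega_1(top_1)| * |Omega_2(top_2)|.
= 4 * 11 = 44.

44


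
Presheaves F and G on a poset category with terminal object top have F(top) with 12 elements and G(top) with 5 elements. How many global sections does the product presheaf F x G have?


Global sections of a presheaf on a poset with terminal top satisfy
Gamma(H) ~ H(top). Presheaves admit pointwise products, so
(F x G)(top) = F(top) x G(top) (Cartesian product).
|Gamma(F x G)| = |F(top)| * |G(top)| = 12 * 5 = 60.

60


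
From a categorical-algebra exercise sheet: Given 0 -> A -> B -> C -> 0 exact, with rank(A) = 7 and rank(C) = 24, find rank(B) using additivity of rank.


For a short exact sequence 0 -> A -> B -> C -> 0,
rank is additive: rank(B) = rank(A) + rank(C).
rank(B) = 7 + 24 = 31

31


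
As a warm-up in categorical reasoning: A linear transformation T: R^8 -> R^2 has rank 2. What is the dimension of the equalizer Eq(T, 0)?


The equalizer of f and the zero map is ker(f).
By the rank-nullity theorem: dim(ker(f)) = dim(domain) - rank(f).
dim(ker(f)) = 8 - 2 = 6

6


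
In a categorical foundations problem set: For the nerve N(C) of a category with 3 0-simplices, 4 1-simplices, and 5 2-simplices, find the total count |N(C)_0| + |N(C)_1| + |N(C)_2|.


The 2-skeleton of the nerve N(C) consists of simplices in dimensions 0, 1, 2:
  |N(C)_0| = 3 (objects)
  |N(C)_1| = 4 (morphisms)
  |N(C)_2| = 5 (composable pairs)
Total = 3 + 4 + 5 = 12

12


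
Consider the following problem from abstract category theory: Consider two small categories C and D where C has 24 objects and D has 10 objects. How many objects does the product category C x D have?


The product category C x D has objects that are pairs (c, d).
Number of pairs = |Ob(C)| * |Ob(D)| = 24 * 10 = 240

240


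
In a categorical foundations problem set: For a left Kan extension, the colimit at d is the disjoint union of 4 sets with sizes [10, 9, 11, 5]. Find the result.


Pointwise, the left Kan extension (Lan_F H)(d) is the colimit, indexed
by the comma category (F downarrow d), of H composed with the
projection (F downarrow d) -> C. Here that colimit is given
as a coproduct (disjoint union) of sets, so its cardinality is the
sum of the sizes of the summands.
Coproduct of sets with sizes: 10 + 9 + 11 + 5
= 35

35


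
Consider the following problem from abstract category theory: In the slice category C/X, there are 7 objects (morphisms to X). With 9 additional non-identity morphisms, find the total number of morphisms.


In the slice category C/X, objects are morphisms to X.
Identity morphisms: 7 (one per object of C/X).
Non-identity morphisms: 9.
Total = 7 + 9 = 16

16


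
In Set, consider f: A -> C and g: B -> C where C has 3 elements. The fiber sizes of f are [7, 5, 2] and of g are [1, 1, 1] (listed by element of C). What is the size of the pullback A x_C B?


The pullback A x_C B consists of pairs (a, b) with f(a) = g(b).
For each element c in C, the fiber product has |f^-1(c)| * |g^-1(c)| elements.
Summing over C: 7 * 1 + 5 * 1 + 2 * 1
= 7 + 5 + 2 = 14

14


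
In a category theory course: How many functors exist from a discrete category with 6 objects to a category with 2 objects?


A functor from a discrete category C to D is determined by
where each object maps. Each of the 6 objects of C can map
to any of the 2 objects of D independently.
Number of functors = 2^6 = 64

64


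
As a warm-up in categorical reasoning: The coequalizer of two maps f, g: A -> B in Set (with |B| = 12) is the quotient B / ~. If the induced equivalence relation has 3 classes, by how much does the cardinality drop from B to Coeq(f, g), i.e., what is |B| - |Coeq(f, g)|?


The coequalizer Coeq(f, g) = B / ~ has one element per equivalence class.
|B| = 12, |Coeq(f, g)| = 3.
|B| - |Coeq(f, g)| = 12 - 3 = 9.

9


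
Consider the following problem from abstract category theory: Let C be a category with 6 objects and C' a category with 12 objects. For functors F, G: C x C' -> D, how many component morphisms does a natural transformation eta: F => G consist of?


A natural transformation eta: F => G assigns one component morphism per
object of the domain category.
The domain is the product category C x C', so
|Ob(C x C')| = |Ob(C)| * |Ob(C')| = 6 * 12 = 72.
Therefore eta has 72 component morphisms.

72


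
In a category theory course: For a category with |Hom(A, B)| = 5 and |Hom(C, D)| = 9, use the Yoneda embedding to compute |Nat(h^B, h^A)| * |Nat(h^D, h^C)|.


By the Yoneda lemma, Nat(h^B, h^A) is isomorphic to Hom(A, B),
so |Nat(h^B, h^A)| = |Hom(A, B)| and |Nat(h^D, h^C)| = |Hom(C, D)|.
|Hom(A, B)| = 5, |Hom(C, D)| = 9.
|Nat(h^B, h^A) x Nat(h^D, h^C)| = 5 * 9 = 45

45


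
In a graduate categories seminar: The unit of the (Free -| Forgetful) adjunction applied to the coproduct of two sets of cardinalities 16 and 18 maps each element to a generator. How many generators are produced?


The unit eta_X: X -> U(F(X)) of the Free-Forgetful adjunction
maps each element of X to a generator of F(X). For X = S + T (disjoint
union in Set), |S + T| = |S| + |T|.
Total mappings = 16 + 18 = 34.

34


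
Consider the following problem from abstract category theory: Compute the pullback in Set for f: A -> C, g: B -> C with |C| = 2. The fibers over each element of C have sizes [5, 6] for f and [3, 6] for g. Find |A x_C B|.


The pullback A x_C B consists of pairs (a, b) with f(a) = g(b).
For each element c in C, the fiber product has |f^-1(c)| * |g^-1(c)| elements.
Summing over C: 5 * 3 + 6 * 6
= 15 + 36 = 51

51


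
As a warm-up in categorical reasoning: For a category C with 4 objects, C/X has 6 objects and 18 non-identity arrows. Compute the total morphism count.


In the slice category C/X, objects are morphisms to X.
Identity morphisms: 6 (one per object of C/X).
Non-identity morphisms: 18.
Total = 6 + 18 = 24

24


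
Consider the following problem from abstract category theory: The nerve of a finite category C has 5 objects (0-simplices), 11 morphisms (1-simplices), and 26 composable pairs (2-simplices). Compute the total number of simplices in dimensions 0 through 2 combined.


The 2-skeleton of the nerve N(C) consists of simplices in dimensions 0, 1, 2:
  |N(C)_0| = 5 (objects)
  |N(C)_1| = 11 (morphisms)
  |N(C)_2| = 26 (composable pairs)
Total = 5 + 11 + 26 = 42

42


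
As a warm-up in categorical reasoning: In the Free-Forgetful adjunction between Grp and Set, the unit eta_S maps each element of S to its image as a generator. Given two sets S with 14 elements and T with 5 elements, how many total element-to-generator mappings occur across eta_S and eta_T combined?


The unit eta_X: X -> U(F(X)) of the Free-Forgetful adjunction
maps each element of X to a generator of F(X). For X = S + T (disjoint
union in Set), |S + T| = |S| + |T|.
Total mappings = 14 + 5 = 19.

19


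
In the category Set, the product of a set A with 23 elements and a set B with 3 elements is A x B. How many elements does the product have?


In Set, the product A x B is the Cartesian product.
By the universal property, |A x B| = |A| * |B|.
|A x B| = 23 * 3 = 69

69


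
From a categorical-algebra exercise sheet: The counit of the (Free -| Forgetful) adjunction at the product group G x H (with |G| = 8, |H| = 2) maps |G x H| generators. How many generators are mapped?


The counit epsilon_K: F(U(K)) -> K of the Free-Forgetful adjunction
maps |K| generators of F(U(K)) into K. For K = G x H (the product group),
|G x H| = |G| * |H|.
Total generators mapped = 8 * 2 = 16.

16


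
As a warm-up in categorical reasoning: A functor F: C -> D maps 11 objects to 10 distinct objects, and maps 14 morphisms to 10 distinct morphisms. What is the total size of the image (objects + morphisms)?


The image of F consists of distinct objects and distinct morphisms.
|Im(F)| on objects = 10
|Im(F)| on morphisms = 10
Total image cardinality = 10 + 10 = 20

20


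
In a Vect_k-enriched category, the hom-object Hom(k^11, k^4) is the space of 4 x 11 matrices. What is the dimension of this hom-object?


In Vect-enriched categories, Hom(k^n, k^m) is the space of m x n matrices.
dim(Hom(k^11, k^4)) = 4 * 11 = 44

44


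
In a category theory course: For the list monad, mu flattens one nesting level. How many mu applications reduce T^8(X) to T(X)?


Each application of mu: T^2 -> T removes one layer of nesting.
Starting at depth 8 (i.e., T^8(X)), we need to reach T(X).
Number of mu applications = 8 - 1 = 7

7


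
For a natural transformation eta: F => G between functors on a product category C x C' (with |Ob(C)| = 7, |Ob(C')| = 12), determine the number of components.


A natural transformation eta: F => G assigns one component morphism per
object of the domain category.
The domain is the product category C x C', so
|Ob(C x C')| = |Ob(C)| * |Ob(C')| = 7 * 12 = 84.
Therefore eta has 84 component morphisms.

84


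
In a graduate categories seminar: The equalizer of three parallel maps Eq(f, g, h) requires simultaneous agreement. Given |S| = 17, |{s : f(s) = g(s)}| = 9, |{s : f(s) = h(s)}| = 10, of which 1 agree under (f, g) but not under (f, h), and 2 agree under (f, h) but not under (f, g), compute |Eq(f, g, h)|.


Eq(f, g, h) is the triple-agreement set: points in S where all three
maps take the same value. Using inclusion-exclusion on the pairwise data:
Pair (f, g) agrees on 9 points; pair (f, h) on 10 points.
Points agreeing under (f, g) but not (f, h) = 1; under (f, h) but not (f, g) = 2.
Triple-agreement = agreement-in-(f, g) minus points that agree under (f, g) but not (f, h):
|Eq(f, g, h)| = 9 - 1 = 8
(cross-check via (f, h): 10 - 2 = 8.)

8


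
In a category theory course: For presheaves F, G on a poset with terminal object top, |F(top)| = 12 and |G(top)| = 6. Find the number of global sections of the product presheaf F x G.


Global sections of a presheaf on a poset with terminal top satisfy
Gamma(H) ~ H(top). Presheaves admit pointwise products, so
(F x G)(top) = F(top) x G(top) (Cartesian product).
|Gamma(F x G)| = |F(top)| * |G(top)| = 12 * 6 = 72.

72


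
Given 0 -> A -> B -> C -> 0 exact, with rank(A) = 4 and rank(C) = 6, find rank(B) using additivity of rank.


For a short exact sequence 0 -> A -> B -> C -> 0,
rank is additive: rank(B) = rank(A) + rank(C).
rank(B) = 4 + 6 = 10

10


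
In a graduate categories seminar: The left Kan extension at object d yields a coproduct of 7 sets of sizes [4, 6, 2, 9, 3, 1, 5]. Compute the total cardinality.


Pointwise, the left Kan extension (Lan_F H)(d) is the colimit, indexed
by the comma category (F downarrow d), of H composed with the
projection (F downarrow d) -> C. Here that colimit is given
as a coproduct (disjoint union) of sets, so its cardinality is the
sum of the sizes of the summands.
Coproduct of sets with sizes: 4 + 6 + 2 + 9 + 3 + 1 + 5
= 30

30


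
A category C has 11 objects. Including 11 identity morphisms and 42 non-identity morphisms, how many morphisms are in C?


Each object has an identity morphism, giving 11 identities.
Adding the 42 non-identity morphisms:
Total = 11 + 42 = 53

53


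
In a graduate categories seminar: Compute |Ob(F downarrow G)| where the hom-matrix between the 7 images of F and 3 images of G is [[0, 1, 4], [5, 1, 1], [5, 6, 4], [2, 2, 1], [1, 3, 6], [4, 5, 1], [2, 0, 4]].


Objects of (F downarrow G) are triples (a, b, h: F(a)->G(b)).
The count equals the sum of all entries in the hom-matrix.
sum(row 0) = 5
sum(row 1) = 7
sum(row 2) = 15
sum(row 3) = 5
sum(row 4) = 10
sum(row 5) = 10
sum(row 6) = 6
Grand total = 58

58


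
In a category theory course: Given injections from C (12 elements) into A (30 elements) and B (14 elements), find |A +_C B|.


The pushout A +_C B identifies the images of C in A and B.
|A +_C B| = |A| + |B| - |C| (for injections).
= 30 + 14 - 12 = 32

32


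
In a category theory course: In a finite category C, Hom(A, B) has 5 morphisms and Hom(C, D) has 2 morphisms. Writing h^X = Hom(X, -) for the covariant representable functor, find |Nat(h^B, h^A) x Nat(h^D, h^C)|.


By the Yoneda lemma, Nat(h^B, h^A) is isomorphic to Hom(A, B),
so |Nat(h^B, h^A)| = |Hom(A, B)| and |Nat(h^D, h^C)| = |Hom(C, D)|.
|Hom(A, B)| = 5, |Hom(C, D)| = 2.
|Nat(h^B, h^A) x Nat(h^D, h^C)| = 5 * 2 = 10

10


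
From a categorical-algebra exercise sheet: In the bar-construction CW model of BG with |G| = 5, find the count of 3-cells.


In the bar-construction CW model of BG, the n-cells are indexed by
n-tuples [g_1|...|g_n] of non-identity elements of G (degenerate
simplices with some g_i = e do not contribute cells), so there are
(|G| - 1)^n n-cells.
For dim = 3 with |G| = 5:
cells = (5 - 1)^3 = 4^3 = 64

64


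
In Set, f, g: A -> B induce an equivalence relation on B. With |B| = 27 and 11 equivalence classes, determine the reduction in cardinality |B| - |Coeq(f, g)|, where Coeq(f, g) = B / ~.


The coequalizer Coeq(f, g) = B / ~ has one element per equivalence class.
|B| = 27, |Coeq(f, g)| = 11.
|B| - |Coeq(f, g)| = 27 - 11 = 16.

16


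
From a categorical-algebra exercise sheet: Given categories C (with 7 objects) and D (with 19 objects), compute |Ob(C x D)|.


The product category C x D has objects that are pairs (c, d).
Number of pairs = |Ob(C)| * |Ob(D)| = 7 * 19 = 133

133


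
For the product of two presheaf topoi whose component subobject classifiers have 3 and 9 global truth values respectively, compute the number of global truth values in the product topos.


In a product of presheaf topoi E_1 x E_2, the subobject classifier
is Omega = Omega_1 x Omega_2 (componentwise), so
|Omega(top)| = |Omega_1(top_1)| * |Omega_2(top_2)|.
= 3 * 9 = 27.

27


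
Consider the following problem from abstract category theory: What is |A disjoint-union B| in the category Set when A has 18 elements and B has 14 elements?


In Set, the coproduct A + B is the disjoint union.
|A + B| = |A| + |B| = 18 + 14 = 32

32


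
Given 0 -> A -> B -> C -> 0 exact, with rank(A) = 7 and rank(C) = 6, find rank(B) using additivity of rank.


For a short exact sequence 0 -> A -> B -> C -> 0,
rank is additive: rank(B) = rank(A) + rank(C).
rank(B) = 7 + 6 = 13

13


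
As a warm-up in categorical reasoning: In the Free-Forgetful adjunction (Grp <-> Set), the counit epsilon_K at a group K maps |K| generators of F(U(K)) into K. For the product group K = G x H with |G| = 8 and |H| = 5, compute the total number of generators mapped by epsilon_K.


The counit epsilon_K: F(U(K)) -> K of the Free-Forgetful adjunction
maps |K| generators of F(U(K)) into K. For K = G x H (the product group),
|G x H| = |G| * |H|.
Total generators mapped = 8 * 5 = 40.

40


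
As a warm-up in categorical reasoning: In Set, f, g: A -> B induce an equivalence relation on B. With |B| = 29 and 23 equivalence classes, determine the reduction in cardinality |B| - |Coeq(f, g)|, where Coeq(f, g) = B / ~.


The coequalizer Coeq(f, g) = B / ~ has one element per equivalence class.
|B| = 29, |Coeq(f, g)| = 23.
|B| - |Coeq(f, g)| = 29 - 23 = 6.

6


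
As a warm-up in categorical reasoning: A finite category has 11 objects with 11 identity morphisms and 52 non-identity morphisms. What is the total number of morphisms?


Each object has an identity morphism, giving 11 identities.
Adding the 52 non-identity morphisms:
Total = 11 + 52 = 63

63


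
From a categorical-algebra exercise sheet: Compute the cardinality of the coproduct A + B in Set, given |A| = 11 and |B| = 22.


In Set, the coproduct A + B is the disjoint union.
|A + B| = |A| + |B| = 11 + 22 = 33

33


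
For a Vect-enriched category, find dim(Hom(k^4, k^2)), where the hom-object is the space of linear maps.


In Vect-enriched categories, Hom(k^n, k^m) is the space of m x n matrices.
dim(Hom(k^4, k^2)) = 2 * 4 = 8

8


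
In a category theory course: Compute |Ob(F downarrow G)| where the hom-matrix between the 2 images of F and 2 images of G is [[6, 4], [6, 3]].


Objects of (F downarrow G) are triples (a, b, h: F(a)->G(b)).
The count equals the sum of all entries in the hom-matrix.
sum(row 0) = 10
sum(row 1) = 9
Grand total = 19

19


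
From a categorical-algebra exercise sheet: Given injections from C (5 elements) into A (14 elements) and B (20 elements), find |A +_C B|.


The pushout A +_C B identifies the images of C in A and B.
|A +_C B| = |A| + |B| - |C| (for injections).
= 14 + 20 - 5 = 29

29


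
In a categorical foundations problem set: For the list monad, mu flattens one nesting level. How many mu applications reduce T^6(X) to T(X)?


Each application of mu: T^2 -> T removes one layer of nesting.
Starting at depth 6 (i.e., T^6(X)), we need to reach T(X).
Number of mu applications = 6 - 1 = 5

5


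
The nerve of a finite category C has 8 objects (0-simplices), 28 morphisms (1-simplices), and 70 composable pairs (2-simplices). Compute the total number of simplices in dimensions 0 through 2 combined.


The 2-skeleton of the nerve N(C) consists of simplices in dimensions 0, 1, 2:
  |N(C)_0| = 8 (objects)
  |N(C)_1| = 28 (morphisms)
  |N(C)_2| = 70 (composable pairs)
Total = 8 + 28 + 70 = 106

106


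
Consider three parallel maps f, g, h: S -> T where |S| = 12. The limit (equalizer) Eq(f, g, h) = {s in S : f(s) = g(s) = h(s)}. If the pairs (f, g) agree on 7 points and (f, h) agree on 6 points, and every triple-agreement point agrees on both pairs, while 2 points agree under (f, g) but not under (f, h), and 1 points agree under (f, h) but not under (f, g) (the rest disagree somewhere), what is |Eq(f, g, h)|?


Eq(f, g, h) is the triple-agreement set: points in S where all three
maps take the same value. Using inclusion-exclusion on the pairwise data:
Pair (f, g) agrees on 7 points; pair (f, h) on 6 points.
Points agreeing under (f, g) but not (f, h) = 2; under (f, h) but not (f, g) = 1.
Triple-agreement = agreement-in-(f, g) minus points that agree under (f, g) but not (f, h):
|Eq(f, g, h)| = 7 - 2 = 5
(cross-check via (f, h): 6 - 1 = 5.)

5


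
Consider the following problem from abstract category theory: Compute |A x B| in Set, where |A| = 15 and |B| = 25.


In Set, the product A x B is the Cartesian product.
By the universal property, |A x B| = |A| * |B|.
|A x B| = 15 * 25 = 375

375


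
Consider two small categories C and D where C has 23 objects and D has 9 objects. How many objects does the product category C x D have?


The product category C x D has objects that are pairs (c, d).
Number of pairs = |Ob(C)| * |Ob(D)| = 23 * 9 = 207

207


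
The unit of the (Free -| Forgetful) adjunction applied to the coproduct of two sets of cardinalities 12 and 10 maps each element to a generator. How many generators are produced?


The unit eta_X: X -> U(F(X)) of the Free-Forgetful adjunction
maps each element of X to a generator of F(X). For X = S + T (disjoint
union in Set), |S + T| = |S| + |T|.
Total mappings = 12 + 10 = 22.

22


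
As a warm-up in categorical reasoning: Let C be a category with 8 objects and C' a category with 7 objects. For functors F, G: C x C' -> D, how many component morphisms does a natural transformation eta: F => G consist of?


A natural transformation eta: F => G assigns one component morphism per
object of the domain category.
The domain is the product category C x C', so
|Ob(C x C')| = |Ob(C)| * |Ob(C')| = 8 * 7 = 56.
Therefore eta has 56 component morphisms.

56


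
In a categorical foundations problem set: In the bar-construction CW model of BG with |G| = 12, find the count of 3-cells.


In the bar-construction CW model of BG, the n-cells are indexed by
n-tuples [g_1|...|g_n] of non-identity elements of G (degenerate
simplices with some g_i = e do not contribute cells), so there are
(|G| - 1)^n n-cells.
For dim = 3 with |G| = 12:
cells = (12 - 1)^3 = 11^3 = 1331

1331


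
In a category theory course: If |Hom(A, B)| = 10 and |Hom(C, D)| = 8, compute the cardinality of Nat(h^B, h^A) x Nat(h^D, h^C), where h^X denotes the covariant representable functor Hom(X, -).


By the Yoneda lemma, Nat(h^B, h^A) is isomorphic to Hom(A, B),
so |Nat(h^B, h^A)| = |Hom(A, B)| and |Nat(h^D, h^C)| = |Hom(C, D)|.
|Hom(A, B)| = 10, |Hom(C, D)| = 8.
|Nat(h^B, h^A) x Nat(h^D, h^C)| = 10 * 8 = 80

80


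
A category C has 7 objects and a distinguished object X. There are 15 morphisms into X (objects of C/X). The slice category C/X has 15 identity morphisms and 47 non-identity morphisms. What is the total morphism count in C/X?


In the slice category C/X, objects are morphisms to X.
Identity morphisms: 15 (one per object of C/X).
Non-identity morphisms: 47.
Total = 15 + 47 = 62

62


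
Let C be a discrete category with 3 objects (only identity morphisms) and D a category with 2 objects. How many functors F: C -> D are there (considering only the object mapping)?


A functor from a discrete category C to D is determined by
where each object maps. Each of the 3 objects of C can map
to any of the 2 objects of D independently.
Number of functors = 2^3 = 8

8


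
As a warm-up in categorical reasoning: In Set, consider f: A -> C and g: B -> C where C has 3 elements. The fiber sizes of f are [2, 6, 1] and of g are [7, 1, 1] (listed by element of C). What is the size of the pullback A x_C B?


The pullback A x_C B consists of pairs (a, b) with f(a) = g(b).
For each element c in C, the fiber product has |f^-1(c)| * |g^-1(c)| elements.
Summing over C: 2 * 7 + 6 * 1 + 1 * 1
= 14 + 6 + 1 = 21

21


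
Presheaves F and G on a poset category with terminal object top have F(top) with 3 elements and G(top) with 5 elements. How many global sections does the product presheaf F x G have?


Global sections of a presheaf on a poset with terminal top satisfy
Gamma(H) ~ H(top). Presheaves admit pointwise products, so
(F x G)(top) = F(top) x G(top) (Cartesian product).
|Gamma(F x G)| = |F(top)| * |G(top)| = 3 * 5 = 15.

15


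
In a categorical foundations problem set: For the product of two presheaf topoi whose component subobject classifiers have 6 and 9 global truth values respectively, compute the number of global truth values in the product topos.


In a product of presheaf topoi E_1 x E_2, the subobject classifier
is Omega = Omega_1 x Omega_2 (componentwise), so
|Omega(top)| = |Omega_1(top_1)| * |Omega_2(top_2)|.
= 6 * 9 = 54.

54


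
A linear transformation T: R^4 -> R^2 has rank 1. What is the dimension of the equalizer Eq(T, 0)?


The equalizer of f and the zero map is ker(f).
By the rank-nullity theorem: dim(ker(f)) = dim(domain) - rank(f).
dim(ker(f)) = 4 - 1 = 3

3


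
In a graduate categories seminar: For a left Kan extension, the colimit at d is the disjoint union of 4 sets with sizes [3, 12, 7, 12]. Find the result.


Pointwise, the left Kan extension (Lan_F H)(d) is the colimit, indexed
by the comma category (F downarrow d), of H composed with the
projection (F downarrow d) -> C. Here that colimit is given
as a coproduct (disjoint union) of sets, so its cardinality is the
sum of the sizes of the summands.
Coproduct of sets with sizes: 3 + 12 + 7 + 12
= 34

34


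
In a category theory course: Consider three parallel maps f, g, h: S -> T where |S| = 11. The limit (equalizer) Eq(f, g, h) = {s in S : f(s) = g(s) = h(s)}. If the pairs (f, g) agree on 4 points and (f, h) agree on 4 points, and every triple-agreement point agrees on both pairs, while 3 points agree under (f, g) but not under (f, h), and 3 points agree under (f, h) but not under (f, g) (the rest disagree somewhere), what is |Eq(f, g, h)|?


Eq(f, g, h) is the triple-agreement set: points in S where all three
maps take the same value. Using inclusion-exclusion on the pairwise data:
Pair (f, g) agrees on 4 points; pair (f, h) on 4 points.
Points agreeing under (f, g) but not (f, h) = 3; under (f, h) but not (f, g) = 3.
Triple-agreement = agreement-in-(f, g) minus points that agree under (f, g) but not (f, h):
|Eq(f, g, h)| = 4 - 3 = 1
(cross-check via (f, h): 4 - 3 = 1.)

1


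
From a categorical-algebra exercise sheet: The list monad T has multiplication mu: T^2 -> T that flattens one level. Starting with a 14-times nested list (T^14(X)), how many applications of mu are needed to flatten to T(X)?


Each application of mu: T^2 -> T removes one layer of nesting.
Starting at depth 14 (i.e., T^14(X)), we need to reach T(X).
Number of mu applications = 14 - 1 = 13

13


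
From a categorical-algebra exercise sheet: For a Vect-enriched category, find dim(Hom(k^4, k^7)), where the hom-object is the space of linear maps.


In Vect-enriched categories, Hom(k^n, k^m) is the space of m x n matrices.
dim(Hom(k^4, k^7)) = 7 * 4 = 28

28


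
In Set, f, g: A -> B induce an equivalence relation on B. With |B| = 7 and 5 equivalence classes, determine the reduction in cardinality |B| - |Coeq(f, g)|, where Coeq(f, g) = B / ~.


The coequalizer Coeq(f, g) = B / ~ has one element per equivalence class.
|B| = 7, |Coeq(f, g)| = 5.
|B| - |Coeq(f, g)| = 7 - 5 = 2.

2


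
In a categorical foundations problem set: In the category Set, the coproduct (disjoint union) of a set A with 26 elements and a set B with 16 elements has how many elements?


In Set, the coproduct A + B is the disjoint union.
|A + B| = |A| + |B| = 26 + 16 = 42

42


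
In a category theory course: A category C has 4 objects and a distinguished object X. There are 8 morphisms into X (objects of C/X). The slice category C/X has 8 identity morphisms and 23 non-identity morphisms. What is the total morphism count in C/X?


In the slice category C/X, objects are morphisms to X.
Identity morphisms: 8 (one per object of C/X).
Non-identity morphisms: 23.
Total = 8 + 23 = 31

31


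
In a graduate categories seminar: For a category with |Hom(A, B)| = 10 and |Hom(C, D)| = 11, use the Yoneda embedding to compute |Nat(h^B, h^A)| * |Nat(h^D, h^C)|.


By the Yoneda lemma, Nat(h^B, h^A) is isomorphic to Hom(A, B),
so |Nat(h^B, h^A)| = |Hom(A, B)| and |Nat(h^D, h^C)| = |Hom(C, D)|.
|Hom(A, B)| = 10, |Hom(C, D)| = 11.
|Nat(h^B, h^A) x Nat(h^D, h^C)| = 10 * 11 = 110

110


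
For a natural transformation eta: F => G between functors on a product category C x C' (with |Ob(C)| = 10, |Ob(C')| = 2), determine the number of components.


A natural transformation eta: F => G assigns one component morphism per
object of the domain category.
The domain is the product category C x C', so
|Ob(C x C')| = |Ob(C)| * |Ob(C')| = 10 * 2 = 20.
Therefore eta has 20 component morphisms.

20


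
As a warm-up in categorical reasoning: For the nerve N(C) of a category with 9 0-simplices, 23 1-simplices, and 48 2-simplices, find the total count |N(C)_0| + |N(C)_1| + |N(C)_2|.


The 2-skeleton of the nerve N(C) consists of simplices in dimensions 0, 1, 2:
  |N(C)_0| = 9 (objects)
  |N(C)_1| = 23 (morphisms)
  |N(C)_2| = 48 (composable pairs)
Total = 9 + 23 + 48 = 80

80


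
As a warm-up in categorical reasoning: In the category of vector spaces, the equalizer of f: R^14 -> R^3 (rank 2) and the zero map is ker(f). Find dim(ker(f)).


The equalizer of f and the zero map is ker(f).
By the rank-nullity theorem: dim(ker(f)) = dim(domain) - rank(f).
dim(ker(f)) = 14 - 2 = 12

12


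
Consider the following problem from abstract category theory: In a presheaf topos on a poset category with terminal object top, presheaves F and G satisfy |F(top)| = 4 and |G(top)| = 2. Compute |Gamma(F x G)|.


Global sections of a presheaf on a poset with terminal top satisfy
Gamma(H) ~ H(top). Presheaves admit pointwise products, so
(F x G)(top) = F(top) x G(top) (Cartesian product).
|Gamma(F x G)| = |F(top)| * |G(top)| = 4 * 2 = 8.

8


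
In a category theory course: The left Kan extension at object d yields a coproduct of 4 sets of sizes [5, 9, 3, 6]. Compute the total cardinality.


Pointwise, the left Kan extension (Lan_F H)(d) is the colimit, indexed
by the comma category (F downarrow d), of H composed with the
projection (F downarrow d) -> C. Here that colimit is given
as a coproduct (disjoint union) of sets, so its cardinality is the
sum of the sizes of the summands.
Coproduct of sets with sizes: 5 + 9 + 3 + 6
= 23

23


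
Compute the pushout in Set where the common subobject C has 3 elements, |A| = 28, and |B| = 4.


The pushout A +_C B identifies the images of C in A and B.
|A +_C B| = |A| + |B| - |C| (for injections).
= 28 + 4 - 3 = 29

29
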